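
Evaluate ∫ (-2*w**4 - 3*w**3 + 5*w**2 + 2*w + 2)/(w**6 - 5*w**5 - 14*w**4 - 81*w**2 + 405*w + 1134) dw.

Factor the denominator: (w - 7)*(w - 3)*(w + 2)*(w + 3)*(w**2 + 9).
Partial-fraction decomposition: (846*w - 1705)/(6786*(w**2 + 9)) + 1/(27*(w + 3)) + 2/(117*(w + 2)) + 19/(216*(w - 3)) - 557/(2088*(w - 7)).
Integrate each term; A/(w−a) gives A·log|w−a|; the (Bw+D)/(w²+p²) term gives a log and an atan.

-557*log(w - 7)/2088 + 19*log(w - 3)/216 + 2*log(w + 2)/117 + log(w + 3)/27 + 47*log(w**2 + 9)/754 - 1705*atan(w/3)/20358 + C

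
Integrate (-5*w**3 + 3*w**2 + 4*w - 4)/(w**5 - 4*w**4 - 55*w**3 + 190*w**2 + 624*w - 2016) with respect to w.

Factor the denominator: (w - 7)*(w - 4)*(w - 3)*(w + 4)*(w + 6).
Partial-fraction decomposition: 58/(117*(w + 6)) - 87/(308*(w + 4)) - 25/(63*(w - 3)) + 13/(12*(w - 4)) - 386/(429*(w - 7)).
Integrate each term: A/(w−a) contributes A·log|w−a|.

-386*log(w - 7)/429 + 13*log(w - 4)/12 - 25*log(w - 3)/63 - 87*log(w + 4)/308 + 58*log(w + 6)/117 + C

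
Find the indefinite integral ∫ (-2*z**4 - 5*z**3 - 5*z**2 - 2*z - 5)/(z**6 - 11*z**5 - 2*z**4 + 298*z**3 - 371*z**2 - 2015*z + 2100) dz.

-6781*log(z - 7)/2640 + 104759*log(z - 5)/41472 + 19*log(z - 1)/1920 - 71*log(z + 3)/2560 + 269*log(z + 4)/4455 - 2015/(576*z - 2880) + C

Factor the denominator: (z - 7)*(z - 5)**2*(z - 1)*(z + 3)*(z + 4).
Partial-fraction decomposition: 269/(4455*(z + 4)) - 71/(2560*(z + 3)) + 19/(1920*(z - 1)) + 104759/(41472*(z - 5)) + 2015/(576*(z - 5)**2) - 6781/(2640*(z - 7)).
Integrate each term; A/(z−a) gives A·log|z−a|; A/(z−a)² gives −A/(z−a).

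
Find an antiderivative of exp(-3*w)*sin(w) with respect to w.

Let I denote the integral. Integrate by parts with u = sin(w), dv = exp(-3*w) dw, so v = -exp(-3*w)/3: I = -exp(-3*w)*sin(w)/3 + (1/3)·∫ exp(-3*w)*cos(w) dw.
Apply parts again with u = cos(w), dv = exp(-3*w) dw: ∫ exp(-3*w)*cos(w) dw = -exp(-3*w)*cos(w)/3 − (1/3)·I. Substituting back brings back I: I = -exp(-3*w)*sin(w)/3 - exp(-3*w)*cos(w)/9 − (1/9)·I.
Solving for I: (1 + 1/9)·I equals the remaining terms, so I = (9/10)·(-exp(-3*w)*sin(w)/3 - exp(-3*w)*cos(w)/9).

-3*exp(-3*w)*sin(w)/10 - exp(-3*w)*cos(w)/10 + C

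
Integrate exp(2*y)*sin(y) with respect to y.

Let I denote the integral. Integrate by parts with u = sin(y), dv = exp(2*y) dy, so v = exp(2*y)/2: I = exp(2*y)*sin(y)/2 − (1/2)·∫ exp(2*y)*cos(y) dy.
Apply parts again with u = cos(y), dv = exp(2*y) dy: ∫ exp(2*y)*cos(y) dy = exp(2*y)*cos(y)/2 + (1/2)·I. Substituting back brings back I: I = exp(2*y)*sin(y)/2 - exp(2*y)*cos(y)/4 − (1/4)·I.
Solving for I: (1 + 1/4)·I equals the remaining terms, so I = (4/5)·(exp(2*y)*sin(y)/2 - exp(2*y)*cos(y)/4).

2*exp(2*y)*sin(y)/5 - exp(2*y)*cos(y)/5 + C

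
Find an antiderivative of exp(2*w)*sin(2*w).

Let I denote the integral. Integrate by parts with u = sin(2*w), dv = exp(2*w) dw, so v = exp(2*w)/2: I = exp(2*w)*sin(2*w)/2 − ∫ exp(2*w)*cos(2*w) dw.
Apply parts again with u = cos(2*w), dv = exp(2*w) dw: ∫ exp(2*w)*cos(2*w) dw = exp(2*w)*cos(2*w)/2 + I. Substituting back brings back I: I = exp(2*w)*sin(2*w)/2 - exp(2*w)*cos(2*w)/2 − I.
Solving for I: (1 + 1)·I equals the remaining terms, so I = (1/2)·(exp(2*w)*sin(2*w)/2 - exp(2*w)*cos(2*w)/2).

exp(2*w)*sin(2*w)/4 - exp(2*w)*cos(2*w)/4 + C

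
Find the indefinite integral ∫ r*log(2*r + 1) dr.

r**2*log(2*r + 1)/2 - r**2/4 + r/4 - log(2*r + 1)/8 + C

Use integration by parts with u = log(2*r + 1), dv = r dr.
Then du = 2/(2*r + 1) dr and v = r**2/2.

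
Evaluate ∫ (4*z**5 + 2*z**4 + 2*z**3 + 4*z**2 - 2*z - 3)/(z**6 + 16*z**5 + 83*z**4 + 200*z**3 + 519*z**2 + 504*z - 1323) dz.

Factor the denominator: (z - 1)*(z + 3)*(z + 7)**2*(z**2 + 9).
Partial-fraction decomposition: -(17642*z + 27567)/(50460*(z**2 + 9)) + 1563369/(430592*(z + 7)) - 62905/(1856*(z + 7)**2) + 275/(384*(z + 3)) + 7/(2560*(z - 1)).
Integrate each term; A/(z−a) gives A·log|z−a|; the (Bz+D)/(z²+p²) term gives a log and an atan.

7*log(z - 1)/2560 + 275*log(z + 3)/384 + 1563369*log(z + 7)/430592 - 8821*log(z**2 + 9)/50460 - 3063*atan(z/3)/16820 + 62905/(1856*z + 12992) + C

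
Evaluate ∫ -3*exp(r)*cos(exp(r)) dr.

-3*sin(exp(r)) + C

Let u = exp(r), so du = (exp(r)) dr.
Rewriting, the integral becomes -3·∫ cos(u) du = -3·sin(u).
Substituting back, u = exp(r).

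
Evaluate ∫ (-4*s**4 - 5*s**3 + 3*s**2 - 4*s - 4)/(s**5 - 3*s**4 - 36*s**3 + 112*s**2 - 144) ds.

-773*log(s - 6)/168 + 475*log(s - 2)/288 - 4*log(s + 1)/315 - 497*log(s + 6)/480 - 13/(12*s - 24) + C

Factor the denominator: (s - 6)*(s - 2)**2*(s + 1)*(s + 6).
Partial-fraction decomposition: -497/(480*(s + 6)) - 4/(315*(s + 1)) + 475/(288*(s - 2)) + 13/(12*(s - 2)**2) - 773/(168*(s - 6)).
Integrate each term; A/(s−a) gives A·log|s−a|; A/(s−a)² gives −A/(s−a).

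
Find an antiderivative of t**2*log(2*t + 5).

t**3*log(2*t + 5)/3 - t**3/9 + 5*t**2/12 - 25*t/12 + 125*log(2*t + 5)/24 + C

Use integration by parts with u = log(2*t + 5), dv = t**2 dt.
Then du = 2/(2*t + 5) dt and v = t**3/3.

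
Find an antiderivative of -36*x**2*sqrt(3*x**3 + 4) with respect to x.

-8*(3*x**3 + 4)**(3/2)/3 + C

Let u = 3*x**3 + 4, so du = (9*x**2) dx.
Rewriting, the integral becomes -4·∫ √u du = -4·(2/3)u^(3/2).
Substituting back, u = 3*x**3 + 4.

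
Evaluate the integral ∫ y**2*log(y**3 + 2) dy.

Let u = y**3 + 2, so du = (3*y**2) dy.
The integral becomes (1/3)·∫ log(u) du; integrate by parts with u′=log(u), dv′=du.

y**3*log(y**3 + 2)/3 - y**3/3 + 2*log(y**3 + 2)/3 + C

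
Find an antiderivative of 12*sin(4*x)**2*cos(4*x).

sin(4*x)**3 + C

Let u = sin(4*x), so du = (4*cos(4*x)) dx.
Rewriting, the integral becomes 3·∫ u^2 du = 3·u^3/3.
Substituting back, u = sin(4*x).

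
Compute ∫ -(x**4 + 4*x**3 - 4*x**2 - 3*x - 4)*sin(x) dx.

x**4*cos(x) - 4*x**3*sin(x) + 4*x**3*cos(x) - 12*x**2*sin(x) - 16*x**2*cos(x) + 32*x*sin(x) - 27*x*cos(x) + 27*sin(x) + 28*cos(x) + C

Use integration by parts with u = x**4 + 4*x**3 - 4*x**2 - 3*x - 4, dv = -sin(x) dx, so v = cos(x).
Apply parts 4 times (tabular method): alternate signs, differentiate u down to 0, integrate dv up.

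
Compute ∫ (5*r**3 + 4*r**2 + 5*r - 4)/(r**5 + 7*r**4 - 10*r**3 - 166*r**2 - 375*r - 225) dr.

Factor the denominator: (r - 5)*(r + 1)*(r + 3)**2*(r + 5).
Partial-fraction decomposition: -277/(80*(r + 5)) + 405/(128*(r + 3)) - 59/(16*(r + 3)**2) + 5/(48*(r + 1)) + 373/(1920*(r - 5)).
Integrate each term; A/(r−a) gives A·log|r−a|; A/(r−a)² gives −A/(r−a).

373*log(r - 5)/1920 + 5*log(r + 1)/48 + 405*log(r + 3)/128 - 277*log(r + 5)/80 + 59/(16*r + 48) + C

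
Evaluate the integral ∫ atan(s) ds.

s*atan(s) - log(s**2 + 1)/2 + C

Use integration by parts with u = arctan(s), dv = ds.
Then du = 1/(s**2 + 1) ds.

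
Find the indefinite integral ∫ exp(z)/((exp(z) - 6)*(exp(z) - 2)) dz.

log(exp(z) - 6)/4 - log(exp(z) - 2)/4 + C

Let u = e^z, du = e^z dz.
The integral becomes ∫ du/((u-2)(u-6)); decompose into partial fractions.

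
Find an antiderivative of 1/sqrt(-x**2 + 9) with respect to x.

asin(x/3) + C

Substitute x = 3·sin(θ), so dx = 3·cos(θ) dθ and the radical becomes sqrt(-x**2 + 9) = 3·cos(θ) by the Pythagorean identity.
Integrate the resulting trig expression in θ, then back-substitute θ = asin(x/3), sin(θ) = x/3, cos(θ) = sqrt(-x**2 + 9)/3 (absorbing any constant into C).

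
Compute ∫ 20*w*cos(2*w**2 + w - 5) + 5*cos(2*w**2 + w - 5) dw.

Let u = 2*w**2 + w - 5, so du = (4*w + 1) dw.
Rewriting, the integral becomes 5·∫ cos(u) du = 5·sin(u).
Substituting back, u = 2*w**2 + w - 5.

5*sin(2*w**2 + w - 5) + C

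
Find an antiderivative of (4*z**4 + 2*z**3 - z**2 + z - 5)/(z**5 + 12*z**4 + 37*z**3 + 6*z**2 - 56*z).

5*log(z)/56 + log(z - 1)/120 + 37*log(z + 2)/60 - 871*log(z + 4)/120 + 8857*log(z + 7)/840 + C

Factor the denominator: z*(z - 1)*(z + 2)*(z + 4)*(z + 7).
Partial-fraction decomposition: 8857/(840*(z + 7)) - 871/(120*(z + 4)) + 37/(60*(z + 2)) + 1/(120*(z - 1)) + 5/(56*z).
Integrate each term: A/(z−a) contributes A·log|z−a|.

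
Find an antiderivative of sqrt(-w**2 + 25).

w*sqrt(-w**2 + 25)/2 + 25*asin(w/5)/2 + C

Substitute w = 5·sin(θ), so dw = 5·cos(θ) dθ and the radical becomes sqrt(-w**2 + 25) = 5·cos(θ) by the Pythagorean identity.
Integrate the resulting trig expression in θ, then back-substitute θ = asin(w/5), sin(θ) = w/5, cos(θ) = sqrt(-w**2 + 25)/5 (absorbing any constant into C).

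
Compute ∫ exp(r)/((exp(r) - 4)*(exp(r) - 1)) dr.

log(exp(r) - 4)/3 - log(exp(r) - 1)/3 + C

Let u = e^r, du = e^r dr.
The integral becomes ∫ du/((u-4)(u-1)); decompose into partial fractions.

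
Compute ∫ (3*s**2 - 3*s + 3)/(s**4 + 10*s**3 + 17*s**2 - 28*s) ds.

Factor the denominator: s*(s - 1)*(s + 4)*(s + 7).
Partial-fraction decomposition: -57/(56*(s + 7)) + 21/(20*(s + 4)) + 3/(40*(s - 1)) - 3/(28*s).
Integrate each term: A/(s−a) contributes A·log|s−a|.

-3*log(s)/28 + 3*log(s - 1)/40 + 21*log(s + 4)/20 - 57*log(s + 7)/56 + C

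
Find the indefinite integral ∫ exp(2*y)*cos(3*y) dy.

3*exp(2*y)*sin(3*y)/13 + 2*exp(2*y)*cos(3*y)/13 + C

Let I denote the integral. Integrate by parts with u = cos(3*y), dv = exp(2*y) dy, so v = exp(2*y)/2: I = exp(2*y)*cos(3*y)/2 + (3/2)·∫ exp(2*y)*sin(3*y) dy.
Apply parts again with u = sin(3*y), dv = exp(2*y) dy: ∫ exp(2*y)*sin(3*y) dy = exp(2*y)*sin(3*y)/2 − (3/2)·I. Substituting back brings back I: I = 3*exp(2*y)*sin(3*y)/4 + exp(2*y)*cos(3*y)/2 − (9/4)·I.
Solving for I: (1 + 9/4)·I equals the remaining terms, so I = (4/13)·(3*exp(2*y)*sin(3*y)/4 + exp(2*y)*cos(3*y)/2).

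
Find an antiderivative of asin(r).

Use integration by parts with u = arcsin(r), dv = dr.
Then du = 1/sqrt(-r**2 + 1) dr.

r*asin(r) + sqrt(-r**2 + 1) + C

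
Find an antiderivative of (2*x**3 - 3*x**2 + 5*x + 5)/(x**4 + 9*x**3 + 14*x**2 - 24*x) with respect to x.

Factor the denominator: x*(x - 1)*(x + 4)*(x + 6).
Partial-fraction decomposition: 565/(84*(x + 6)) - 191/(40*(x + 4)) + 9/(35*(x - 1)) - 5/(24*x).
Integrate each term: A/(x−a) contributes A·log|x−a|.

-5*log(x)/24 + 9*log(x - 1)/35 - 191*log(x + 4)/40 + 565*log(x + 6)/84 + C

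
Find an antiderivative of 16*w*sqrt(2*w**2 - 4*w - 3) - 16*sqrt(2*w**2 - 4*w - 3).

8*(2*w**2 - 4*w - 3)**(3/2)/3 + C

Let u = 2*w**2 - 4*w - 3, so du = (4*w - 4) dw.
Rewriting, the integral becomes 4·∫ √u du = 4·(2/3)u^(3/2).
Substituting back, u = 2*w**2 - 4*w - 3.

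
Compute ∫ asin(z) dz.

Use integration by parts with u = arcsin(z), dv = dz.
Then du = 1/sqrt(-z**2 + 1) dz.

z*asin(z) + sqrt(-z**2 + 1) + C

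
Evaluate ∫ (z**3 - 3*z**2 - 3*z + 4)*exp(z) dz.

(z**3 - 6*z**2 + 9*z - 5)*exp(z) + C

Use integration by parts with u = z**3 - 3*z**2 - 3*z + 4, dv = exp(z) dz, so v = exp(z).
Apply parts 3 times (tabular method): alternate signs, differentiate u down to 0, integrate dv up.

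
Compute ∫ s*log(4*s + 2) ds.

Use integration by parts with u = log(4*s + 2), dv = s ds.
Then du = 4/(4*s + 2) ds and v = s**2/2.

s**2*log(4*s + 2)/2 - s**2/4 + s/4 - log(2*s + 1)/8 + C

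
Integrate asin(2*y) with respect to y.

Use integration by parts with u = arcsin(2*y), dv = dy.
Then du = 2/sqrt(-4*y**2 + 1) dy.

y*asin(2*y) + sqrt(-4*y**2 + 1)/2 + C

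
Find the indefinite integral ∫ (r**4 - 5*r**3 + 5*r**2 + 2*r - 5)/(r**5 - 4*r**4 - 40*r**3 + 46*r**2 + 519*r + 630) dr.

Factor the denominator: (r - 7)*(r - 5)*(r + 2)*(r + 3)**2.
Partial-fraction decomposition: -141/(320*(r + 3)) - 25/(8*(r + 3)**2) + 67/(63*(r + 2)) - 65/(448*(r - 5)) + 47/(90*(r - 7)).
Integrate each term; A/(r−a) gives A·log|r−a|; A/(r−a)² gives −A/(r−a).

47*log(r - 7)/90 - 65*log(r - 5)/448 + 67*log(r + 2)/63 - 141*log(r + 3)/320 + 25/(8*r + 24) + C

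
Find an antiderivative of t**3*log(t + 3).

t**4*log(t + 3)/4 - t**4/16 + t**3/4 - 9*t**2/8 + 27*t/4 - 81*log(t + 3)/4 + C

Use integration by parts with u = log(t + 3), dv = t**3 dt.
Then du = 1/(t + 3) dt and v = t**4/4.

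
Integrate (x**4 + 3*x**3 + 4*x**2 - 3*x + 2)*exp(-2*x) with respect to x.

Use integration by parts with u = x**4 + 3*x**3 + 4*x**2 - 3*x + 2, dv = exp(-2*x) dx, so v = -exp(-2*x)/2.
Apply parts 4 times (tabular method): alternate signs, differentiate u down to 0, integrate dv up.

(-4*x**4 - 20*x**3 - 46*x**2 - 34*x - 25)*exp(-2*x)/8 + C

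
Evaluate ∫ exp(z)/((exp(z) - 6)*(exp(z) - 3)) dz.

log(exp(z) - 6)/3 - log(exp(z) - 3)/3 + C

Let u = e^z, du = e^z dz.
The integral becomes ∫ du/((u-3)(u-6)); decompose into partial fractions.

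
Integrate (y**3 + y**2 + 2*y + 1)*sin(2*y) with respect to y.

-y**3*cos(2*y)/2 + 3*y**2*sin(2*y)/4 - y**2*cos(2*y)/2 + y*sin(2*y)/2 - y*cos(2*y)/4 + sin(2*y)/8 - cos(2*y)/4 + C

Use integration by parts with u = y**3 + y**2 + 2*y + 1, dv = sin(2*y) dy, so v = -cos(2*y)/2.
Apply parts 3 times (tabular method): alternate signs, differentiate u down to 0, integrate dv up.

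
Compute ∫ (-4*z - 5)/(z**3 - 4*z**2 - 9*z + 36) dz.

Factor the denominator: (z - 4)*(z - 3)*(z + 3).
Partial-fraction decomposition: 1/(6*(z + 3)) + 17/(6*(z - 3)) - 3/(z - 4).
Integrate each term: A/(z−a) contributes A·log|z−a|.

-3*log(z - 4) + 17*log(z - 3)/6 + log(z + 3)/6 + C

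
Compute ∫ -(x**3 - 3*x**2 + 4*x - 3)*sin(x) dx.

Use integration by parts with u = x**3 - 3*x**2 + 4*x - 3, dv = -sin(x) dx, so v = cos(x).
Apply parts 3 times (tabular method): alternate signs, differentiate u down to 0, integrate dv up.

x**3*cos(x) - 3*x**2*sin(x) - 3*x**2*cos(x) + 6*x*sin(x) - 2*x*cos(x) + 2*sin(x) + 3*cos(x) + C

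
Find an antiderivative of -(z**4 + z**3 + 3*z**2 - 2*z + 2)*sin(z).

z**4*cos(z) - 4*z**3*sin(z) + z**3*cos(z) - 3*z**2*sin(z) - 9*z**2*cos(z) + 18*z*sin(z) - 8*z*cos(z) + 8*sin(z) + 20*cos(z) + C

Use integration by parts with u = z**4 + z**3 + 3*z**2 - 2*z + 2, dv = -sin(z) dz, so v = cos(z).
Apply parts 4 times (tabular method): alternate signs, differentiate u down to 0, integrate dv up.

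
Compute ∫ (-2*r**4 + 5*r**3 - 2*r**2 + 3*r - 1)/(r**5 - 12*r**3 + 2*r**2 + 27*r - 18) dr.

-37*log(r - 3)/120 - 23*log(r - 1)/96 + 29*log(r + 2)/15 - 325*log(r + 3)/96 + 1/(8*r - 8) + C

Factor the denominator: (r - 3)*(r - 1)**2*(r + 2)*(r + 3).
Partial-fraction decomposition: -325/(96*(r + 3)) + 29/(15*(r + 2)) - 23/(96*(r - 1)) - 1/(8*(r - 1)**2) - 37/(120*(r - 3)).
Integrate each term; A/(r−a) gives A·log|r−a|; A/(r−a)² gives −A/(r−a).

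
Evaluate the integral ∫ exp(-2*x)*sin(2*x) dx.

-exp(-2*x)*sin(2*x)/4 - exp(-2*x)*cos(2*x)/4 + C

Let I denote the integral. Integrate by parts with u = sin(2*x), dv = exp(-2*x) dx, so v = -exp(-2*x)/2: I = -exp(-2*x)*sin(2*x)/2 + ∫ exp(-2*x)*cos(2*x) dx.
Apply parts again with u = cos(2*x), dv = exp(-2*x) dx: ∫ exp(-2*x)*cos(2*x) dx = -exp(-2*x)*cos(2*x)/2 − I. Substituting back brings back I: I = -exp(-2*x)*sin(2*x)/2 - exp(-2*x)*cos(2*x)/2 − I.
Solving for I: (1 + 1)·I equals the remaining terms, so I = (1/2)·(-exp(-2*x)*sin(2*x)/2 - exp(-2*x)*cos(2*x)/2).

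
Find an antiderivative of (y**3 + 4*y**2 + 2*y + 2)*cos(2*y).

y**3*sin(2*y)/2 + 2*y**2*sin(2*y) + 3*y**2*cos(2*y)/4 + y*sin(2*y)/4 + 2*y*cos(2*y) + cos(2*y)/8 + C

Use integration by parts with u = y**3 + 4*y**2 + 2*y + 2, dv = cos(2*y) dy, so v = sin(2*y)/2.
Apply parts 3 times (tabular method): alternate signs, differentiate u down to 0, integrate dv up.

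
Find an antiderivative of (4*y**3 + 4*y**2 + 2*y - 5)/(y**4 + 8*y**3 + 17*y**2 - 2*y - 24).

Factor the denominator: (y - 1)*(y + 2)*(y + 3)*(y + 4).
Partial-fraction decomposition: 41/(2*(y + 4)) - 83/(4*(y + 3)) + 25/(6*(y + 2)) + 1/(12*(y - 1)).
Integrate each term: A/(y−a) contributes A·log|y−a|.

log(y - 1)/12 + 25*log(y + 2)/6 - 83*log(y + 3)/4 + 41*log(y + 4)/2 + C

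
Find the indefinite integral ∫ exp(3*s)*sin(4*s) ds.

3*exp(3*s)*sin(4*s)/25 - 4*exp(3*s)*cos(4*s)/25 + C

Let I denote the integral. Integrate by parts with u = sin(4*s), dv = exp(3*s) ds, so v = exp(3*s)/3: I = exp(3*s)*sin(4*s)/3 − (4/3)·∫ exp(3*s)*cos(4*s) ds.
Apply parts again with u = cos(4*s), dv = exp(3*s) ds: ∫ exp(3*s)*cos(4*s) ds = exp(3*s)*cos(4*s)/3 + (4/3)·I. Substituting back brings back I: I = exp(3*s)*sin(4*s)/3 - 4*exp(3*s)*cos(4*s)/9 − (16/9)·I.
Solving for I: (1 + 16/9)·I equals the remaining terms, so I = (9/25)·(exp(3*s)*sin(4*s)/3 - 4*exp(3*s)*cos(4*s)/9).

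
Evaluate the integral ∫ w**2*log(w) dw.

Use integration by parts with u = log(w), dv = w**2 dw.
Then du = 1/w dw and v = w**3/3.

w**3*log(w)/3 - w**3/9 + C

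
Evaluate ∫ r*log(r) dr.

Use integration by parts with u = log(r), dv = r dr.
Then du = 1/r dr and v = r**2/2.

r**2*log(r)/2 - r**2/4 + C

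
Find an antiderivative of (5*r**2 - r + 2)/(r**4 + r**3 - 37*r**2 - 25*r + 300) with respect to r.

61*log(r - 5)/90 - 11*log(r - 3)/28 + 86*log(r + 4)/63 - 33*log(r + 5)/20 + C

Factor the denominator: (r - 5)*(r - 3)*(r + 4)*(r + 5).
Partial-fraction decomposition: -33/(20*(r + 5)) + 86/(63*(r + 4)) - 11/(28*(r - 3)) + 61/(90*(r - 5)).
Integrate each term: A/(r−a) contributes A·log|r−a|.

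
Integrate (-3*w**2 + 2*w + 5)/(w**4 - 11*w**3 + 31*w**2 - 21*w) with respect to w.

-5*log(w)/21 - 16*log(w - 7)/21 + 2*log(w - 3)/3 + log(w - 1)/3 + C

Factor the denominator: w*(w - 7)*(w - 3)*(w - 1).
Partial-fraction decomposition: 1/(3*(w - 1)) + 2/(3*(w - 3)) - 16/(21*(w - 7)) - 5/(21*w).
Integrate each term: A/(w−a) contributes A·log|w−a|.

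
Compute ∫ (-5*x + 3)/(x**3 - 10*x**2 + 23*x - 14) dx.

-16*log(x - 7)/15 + 7*log(x - 2)/5 - log(x - 1)/3 + C

Factor the denominator: (x - 7)*(x - 2)*(x - 1).
Partial-fraction decomposition: -1/(3*(x - 1)) + 7/(5*(x - 2)) - 16/(15*(x - 7)).
Integrate each term: A/(x−a) contributes A·log|x−a|.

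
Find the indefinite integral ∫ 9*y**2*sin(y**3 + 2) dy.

-3*cos(y**3 + 2) + C

Let u = y**3 + 2, so du = (3*y**2) dy.
Rewriting, the integral becomes 3·∫ sin(u) du = 3·-cos(u).
Substituting back, u = y**3 + 2.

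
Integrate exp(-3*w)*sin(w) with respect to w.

Let I denote the integral. Integrate by parts with u = sin(w), dv = exp(-3*w) dw, so v = -exp(-3*w)/3: I = -exp(-3*w)*sin(w)/3 + (1/3)·∫ exp(-3*w)*cos(w) dw.
Apply parts again with u = cos(w), dv = exp(-3*w) dw: ∫ exp(-3*w)*cos(w) dw = -exp(-3*w)*cos(w)/3 − (1/3)·I. Substituting back brings back I: I = -exp(-3*w)*sin(w)/3 - exp(-3*w)*cos(w)/9 − (1/9)·I.
Solving for I: (1 + 1/9)·I equals the remaining terms, so I = (9/10)·(-exp(-3*w)*sin(w)/3 - exp(-3*w)*cos(w)/9).

-3*exp(-3*w)*sin(w)/10 - exp(-3*w)*cos(w)/10 + C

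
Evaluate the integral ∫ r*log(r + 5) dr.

r**2*log(r + 5)/2 - r**2/4 + 5*r/2 - 25*log(r + 5)/2 + C

Use integration by parts with u = log(r + 5), dv = r dr.
Then du = 1/(r + 5) dr and v = r**2/2.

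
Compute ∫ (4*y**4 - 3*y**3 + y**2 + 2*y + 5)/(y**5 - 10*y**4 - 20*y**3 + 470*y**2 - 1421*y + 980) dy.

Factor the denominator: (y - 7)*(y - 5)*(y - 4)*(y - 1)*(y + 7).
Partial-fraction decomposition: 10673/(14784*(y + 7)) - 1/(64*(y - 1)) + 287/(33*(y - 4)) - 2165/(96*(y - 5)) + 2881/(168*(y - 7)).
Integrate each term: A/(y−a) contributes A·log|y−a|.

2881*log(y - 7)/168 - 2165*log(y - 5)/96 + 287*log(y - 4)/33 - log(y - 1)/64 + 10673*log(y + 7)/14784 + C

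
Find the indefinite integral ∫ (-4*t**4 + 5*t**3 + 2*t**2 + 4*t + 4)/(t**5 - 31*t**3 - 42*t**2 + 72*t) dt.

Factor the denominator: t*(t - 6)*(t - 1)*(t + 3)*(t + 4).
Partial-fraction decomposition: -331/(50*(t + 4)) + 449/(108*(t + 3)) - 11/(100*(t - 1)) - 1001/(675*(t - 6)) + 1/(18*t).
Integrate each term: A/(t−a) contributes A·log|t−a|.

log(t)/18 - 1001*log(t - 6)/675 - 11*log(t - 1)/100 + 449*log(t + 3)/108 - 331*log(t + 4)/50 + C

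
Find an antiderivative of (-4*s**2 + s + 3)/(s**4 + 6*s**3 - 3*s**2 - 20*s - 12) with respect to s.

-11*log(s - 2)/72 - 131*log(s + 1)/225 + 147*log(s + 6)/200 - 2/(15*s + 15) + C

Factor the denominator: (s - 2)*(s + 1)**2*(s + 6).
Partial-fraction decomposition: 147/(200*(s + 6)) - 131/(225*(s + 1)) + 2/(15*(s + 1)**2) - 11/(72*(s - 2)).
Integrate each term; A/(s−a) gives A·log|s−a|; A/(s−a)² gives −A/(s−a).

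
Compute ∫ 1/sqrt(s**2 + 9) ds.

Substitute s = 3·tan(θ), so ds = 3·sec(θ)^2 dθ and the radical becomes sqrt(s**2 + 9) = 3·sec(θ) by the Pythagorean identity.
Integrate the resulting trig expression in θ, then back-substitute tan(θ) = s/3, sec(θ) = sqrt(s**2 + 9)/3 (absorbing any constant into C).

log(s + sqrt(s**2 + 9)) + C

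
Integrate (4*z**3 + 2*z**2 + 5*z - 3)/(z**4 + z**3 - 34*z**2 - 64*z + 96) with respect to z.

963*log(z - 6)/500 - 8*log(z - 1)/125 + 1069*log(z + 4)/500 + 247/(50*z + 200) + C

Factor the denominator: (z - 6)*(z - 1)*(z + 4)**2.
Partial-fraction decomposition: 1069/(500*(z + 4)) - 247/(50*(z + 4)**2) - 8/(125*(z - 1)) + 963/(500*(z - 6)).
Integrate each term; A/(z−a) gives A·log|z−a|; A/(z−a)² gives −A/(z−a).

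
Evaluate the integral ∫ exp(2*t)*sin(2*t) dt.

Let I denote the integral. Integrate by parts with u = sin(2*t), dv = exp(2*t) dt, so v = exp(2*t)/2: I = exp(2*t)*sin(2*t)/2 − ∫ exp(2*t)*cos(2*t) dt.
Apply parts again with u = cos(2*t), dv = exp(2*t) dt: ∫ exp(2*t)*cos(2*t) dt = exp(2*t)*cos(2*t)/2 + I. Substituting back brings back I: I = exp(2*t)*sin(2*t)/2 - exp(2*t)*cos(2*t)/2 − I.
Solving for I: (1 + 1)·I equals the remaining terms, so I = (1/2)·(exp(2*t)*sin(2*t)/2 - exp(2*t)*cos(2*t)/2).

exp(2*t)*sin(2*t)/4 - exp(2*t)*cos(2*t)/4 + C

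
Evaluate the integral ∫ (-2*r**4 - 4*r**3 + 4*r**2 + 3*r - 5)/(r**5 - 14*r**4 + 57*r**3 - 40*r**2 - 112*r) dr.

5*log(r)/112 - 2981*log(r - 7)/252 + 35261*log(r - 4)/3600 - log(r + 1)/100 - 697/(60*r - 240) + C

Factor the denominator: r*(r - 7)*(r - 4)**2*(r + 1).
Partial-fraction decomposition: -1/(100*(r + 1)) + 35261/(3600*(r - 4)) + 697/(60*(r - 4)**2) - 2981/(252*(r - 7)) + 5/(112*r).
Integrate each term; A/(r−a) gives A·log|r−a|; A/(r−a)² gives −A/(r−a).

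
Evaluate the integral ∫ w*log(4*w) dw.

w**2*(log(w) + 2*log(2))/2 - w**2/4 + C

Use integration by parts with u = log(4*w), dv = w dw.
Then du = 1/w dw and v = w**2/2.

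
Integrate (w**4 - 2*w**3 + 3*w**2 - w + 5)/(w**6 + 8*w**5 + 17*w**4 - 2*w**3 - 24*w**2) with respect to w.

Factor the denominator: w**2*(w - 1)*(w + 2)*(w + 3)*(w + 4).
Partial-fraction decomposition: -441/(160*(w + 4)) + 85/(18*(w + 3)) - 17/(8*(w + 2)) + 1/(10*(w - 1)) + 17/(288*w) - 5/(24*w**2).
Integrate each term; A/(w−a) gives A·log|w−a|; A/(w−a)² gives −A/(w−a).

17*log(w)/288 + log(w - 1)/10 - 17*log(w + 2)/8 + 85*log(w + 3)/18 - 441*log(w + 4)/160 + 5/(24*w) + C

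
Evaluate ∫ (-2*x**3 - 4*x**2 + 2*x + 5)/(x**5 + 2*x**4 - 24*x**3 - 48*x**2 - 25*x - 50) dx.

Factor the denominator: (x - 5)*(x + 2)*(x + 5)*(x**2 + 1).
Partial-fraction decomposition: (x - 22)/(130*(x**2 + 1)) + 29/(156*(x + 5)) - 1/(105*(x + 2)) - 67/(364*(x - 5)).
Integrate each term; A/(x−a) gives A·log|x−a|; the (Bx+D)/(x²+p²) term gives a log and an atan.

-67*log(x - 5)/364 - log(x + 2)/105 + 29*log(x + 5)/156 + log(x**2 + 1)/260 - 11*atan(x)/65 + C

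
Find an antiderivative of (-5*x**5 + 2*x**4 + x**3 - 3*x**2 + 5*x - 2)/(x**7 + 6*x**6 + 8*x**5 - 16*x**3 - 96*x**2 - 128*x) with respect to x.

log(x)/64 - 31*log(x - 2)/384 - 315*log(x + 2)/128 + 2749*log(x + 4)/960 - 27*log(x**2 + 4)/160 + 71*atan(x/2)/320 - 5/(4*x + 8) + C

Factor the denominator: x*(x - 2)*(x + 2)**2*(x + 4)*(x**2 + 4).
Partial-fraction decomposition: -(54*x - 71)/(160*(x**2 + 4)) + 2749/(960*(x + 4)) - 315/(128*(x + 2)) + 5/(4*(x + 2)**2) - 31/(384*(x - 2)) + 1/(64*x).
Integrate each term; A/(x−a) gives A·log|x−a|; the (Bx+D)/(x²+p²) term gives a log and an atan.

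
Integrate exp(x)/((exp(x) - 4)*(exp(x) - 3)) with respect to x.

Let u = e^x, du = e^x dx.
The integral becomes ∫ du/((u-4)(u-3)); decompose into partial fractions.

log(exp(x) - 4) - log(exp(x) - 3) + C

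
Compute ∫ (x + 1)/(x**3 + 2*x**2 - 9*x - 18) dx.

2*log(x - 3)/15 + log(x + 2)/5 - log(x + 3)/3 + C

Factor the denominator: (x - 3)*(x + 2)*(x + 3).
Partial-fraction decomposition: -1/(3*(x + 3)) + 1/(5*(x + 2)) + 2/(15*(x - 3)).
Integrate each term: A/(x−a) contributes A·log|x−a|.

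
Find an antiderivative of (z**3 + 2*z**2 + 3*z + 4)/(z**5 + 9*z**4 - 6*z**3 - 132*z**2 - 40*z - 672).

14*log(z - 4)/275 + 79*log(z + 6)/200 - 262*log(z + 7)/583 + 37*log(z**2 + 4)/21200 + 109*atan(z/2)/10600 + C

Factor the denominator: (z - 4)*(z + 6)*(z + 7)*(z**2 + 4).
Partial-fraction decomposition: (37*z + 218)/(10600*(z**2 + 4)) - 262/(583*(z + 7)) + 79/(200*(z + 6)) + 14/(275*(z - 4)).
Integrate each term; A/(z−a) gives A·log|z−a|; the (Bz+D)/(z²+p²) term gives a log and an atan.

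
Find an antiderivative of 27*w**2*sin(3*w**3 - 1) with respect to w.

Let u = 3*w**3 - 1, so du = (9*w**2) dw.
Rewriting, the integral becomes 3·∫ sin(u) du = 3·-cos(u).
Substituting back, u = 3*w**3 - 1.

-3*cos(3*w**3 - 1) + C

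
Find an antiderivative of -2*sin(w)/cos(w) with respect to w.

Let u = cos(w), so du = (-sin(w)) dw.
Rewriting, the integral becomes 2·∫ 1/u du = 2·log(u).
Substituting back, u = cos(w).

2*log(cos(w)) + C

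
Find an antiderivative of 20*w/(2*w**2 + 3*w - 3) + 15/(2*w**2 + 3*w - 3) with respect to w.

5*log(2*w**2 + 3*w - 3) + C

Let u = 2*w**2 + 3*w - 3, so du = (4*w + 3) dw.
Rewriting, the integral becomes 5·∫ 1/u du = 5·log(u).
Substituting back, u = 2*w**2 + 3*w - 3.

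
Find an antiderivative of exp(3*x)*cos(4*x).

Let I denote the integral. Integrate by parts with u = cos(4*x), dv = exp(3*x) dx, so v = exp(3*x)/3: I = exp(3*x)*cos(4*x)/3 + (4/3)·∫ exp(3*x)*sin(4*x) dx.
Apply parts again with u = sin(4*x), dv = exp(3*x) dx: ∫ exp(3*x)*sin(4*x) dx = exp(3*x)*sin(4*x)/3 − (4/3)·I. Substituting back brings back I: I = 4*exp(3*x)*sin(4*x)/9 + exp(3*x)*cos(4*x)/3 − (16/9)·I.
Solving for I: (1 + 16/9)·I equals the remaining terms, so I = (9/25)·(4*exp(3*x)*sin(4*x)/9 + exp(3*x)*cos(4*x)/3).

4*exp(3*x)*sin(4*x)/25 + 3*exp(3*x)*cos(4*x)/25 + C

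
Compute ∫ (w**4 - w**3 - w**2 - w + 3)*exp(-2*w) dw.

(-4*w**4 - 4*w**3 - 2*w**2 + 2*w - 11)*exp(-2*w)/8 + C

Use integration by parts with u = w**4 - w**3 - w**2 - w + 3, dv = exp(-2*w) dw, so v = -exp(-2*w)/2.
Apply parts 4 times (tabular method): alternate signs, differentiate u down to 0, integrate dv up.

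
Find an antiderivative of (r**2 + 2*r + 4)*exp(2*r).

(2*r**2 + 2*r + 7)*exp(2*r)/4 + C

Use integration by parts with u = r**2 + 2*r + 4, dv = exp(2*r) dr, so v = exp(2*r)/2.
Apply parts 2 times (tabular method): alternate signs, differentiate u down to 0, integrate dv up.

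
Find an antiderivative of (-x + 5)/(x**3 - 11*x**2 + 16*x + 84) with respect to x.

Factor the denominator: (x - 7)*(x - 6)*(x + 2).
Partial-fraction decomposition: 7/(72*(x + 2)) + 1/(8*(x - 6)) - 2/(9*(x - 7)).
Integrate each term: A/(x−a) contributes A·log|x−a|.

-2*log(x - 7)/9 + log(x - 6)/8 + 7*log(x + 2)/72 + C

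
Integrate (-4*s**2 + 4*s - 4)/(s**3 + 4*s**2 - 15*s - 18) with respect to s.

-7*log(s - 3)/9 + 3*log(s + 1)/5 - 172*log(s + 6)/45 + C

Factor the denominator: (s - 3)*(s + 1)*(s + 6).
Partial-fraction decomposition: -172/(45*(s + 6)) + 3/(5*(s + 1)) - 7/(9*(s - 3)).
Integrate each term: A/(s−a) contributes A·log|s−a|.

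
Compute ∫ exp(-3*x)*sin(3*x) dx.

Let I denote the integral. Integrate by parts with u = sin(3*x), dv = exp(-3*x) dx, so v = -exp(-3*x)/3: I = -exp(-3*x)*sin(3*x)/3 + ∫ exp(-3*x)*cos(3*x) dx.
Apply parts again with u = cos(3*x), dv = exp(-3*x) dx: ∫ exp(-3*x)*cos(3*x) dx = -exp(-3*x)*cos(3*x)/3 − I. Substituting back brings back I: I = -exp(-3*x)*sin(3*x)/3 - exp(-3*x)*cos(3*x)/3 − I.
Solving for I: (1 + 1)·I equals the remaining terms, so I = (1/2)·(-exp(-3*x)*sin(3*x)/3 - exp(-3*x)*cos(3*x)/3).

-exp(-3*x)*sin(3*x)/6 - exp(-3*x)*cos(3*x)/6 + C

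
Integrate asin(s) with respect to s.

s*asin(s) + sqrt(-s**2 + 1) + C

Use integration by parts with u = arcsin(s), dv = ds.
Then du = 1/sqrt(-s**2 + 1) ds.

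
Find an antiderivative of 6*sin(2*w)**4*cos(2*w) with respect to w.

3*sin(2*w)**5/5 + C

Let u = sin(2*w), so du = (2*cos(2*w)) dw.
Rewriting, the integral becomes 3·∫ u^4 du = 3·u^5/5.
Substituting back, u = sin(2*w).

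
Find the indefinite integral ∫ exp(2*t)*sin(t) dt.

Let I denote the integral. Integrate by parts with u = sin(t), dv = exp(2*t) dt, so v = exp(2*t)/2: I = exp(2*t)*sin(t)/2 − (1/2)·∫ exp(2*t)*cos(t) dt.
Apply parts again with u = cos(t), dv = exp(2*t) dt: ∫ exp(2*t)*cos(t) dt = exp(2*t)*cos(t)/2 + (1/2)·I. Substituting back brings back I: I = exp(2*t)*sin(t)/2 - exp(2*t)*cos(t)/4 − (1/4)·I.
Solving for I: (1 + 1/4)·I equals the remaining terms, so I = (4/5)·(exp(2*t)*sin(t)/2 - exp(2*t)*cos(t)/4).

2*exp(2*t)*sin(t)/5 - exp(2*t)*cos(t)/5 + C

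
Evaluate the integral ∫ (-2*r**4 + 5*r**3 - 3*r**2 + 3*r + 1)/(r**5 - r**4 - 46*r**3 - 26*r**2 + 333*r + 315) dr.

Factor the denominator: (r - 7)*(r - 3)*(r + 1)*(r + 3)*(r + 5).
Partial-fraction decomposition: -491/(192*(r + 5)) + 83/(60*(r + 3)) - 3/(64*(r + 1)) + 11/(192*(r - 3)) - 803/(960*(r - 7)).
Integrate each term: A/(r−a) contributes A·log|r−a|.

-803*log(r - 7)/960 + 11*log(r - 3)/192 - 3*log(r + 1)/64 + 83*log(r + 3)/60 - 491*log(r + 5)/192 + C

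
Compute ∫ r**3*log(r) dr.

r**4*log(r)/4 - r**4/16 + C

Use integration by parts with u = log(r), dv = r**3 dr.
Then du = 1/r dr and v = r**4/4.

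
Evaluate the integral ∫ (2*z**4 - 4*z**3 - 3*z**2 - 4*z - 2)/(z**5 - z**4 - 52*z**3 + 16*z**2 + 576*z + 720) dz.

797*log(z - 6)/384 - 653*log(z - 5)/539 - 2883*log(z + 2)/6272 + 1685*log(z + 6)/1056 - 29/(112*z + 224) + C

Factor the denominator: (z - 6)*(z - 5)*(z + 2)**2*(z + 6).
Partial-fraction decomposition: 1685/(1056*(z + 6)) - 2883/(6272*(z + 2)) + 29/(112*(z + 2)**2) - 653/(539*(z - 5)) + 797/(384*(z - 6)).
Integrate each term; A/(z−a) gives A·log|z−a|; A/(z−a)² gives −A/(z−a).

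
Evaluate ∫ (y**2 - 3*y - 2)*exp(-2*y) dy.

(-y**2 + 2*y + 3)*exp(-2*y)/2 + C

Use integration by parts with u = y**2 - 3*y - 2, dv = exp(-2*y) dy, so v = -exp(-2*y)/2.
Apply parts 2 times (tabular method): alternate signs, differentiate u down to 0, integrate dv up.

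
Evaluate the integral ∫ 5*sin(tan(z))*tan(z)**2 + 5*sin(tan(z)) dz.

Let u = tan(z), so du = (tan(z)**2 + 1) dz.
Rewriting, the integral becomes 5·∫ sin(u) du = 5·-cos(u).
Substituting back, u = tan(z).

-5*cos(tan(z)) + C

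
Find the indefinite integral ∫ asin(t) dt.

Use integration by parts with u = arcsin(t), dv = dt.
Then du = 1/sqrt(-t**2 + 1) dt.

t*asin(t) + sqrt(-t**2 + 1) + C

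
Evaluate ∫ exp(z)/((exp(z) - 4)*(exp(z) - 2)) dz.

log(exp(z) - 4)/2 - log(exp(z) - 2)/2 + C

Let u = e^z, du = e^z dz.
The integral becomes ∫ du/((u-4)(u-2)); decompose into partial fractions.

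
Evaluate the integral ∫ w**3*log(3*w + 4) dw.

Use integration by parts with u = log(3*w + 4), dv = w**3 dw.
Then du = 3/(3*w + 4) dw and v = w**4/4.

w**4*log(3*w + 4)/4 - w**4/16 + w**3/9 - 2*w**2/9 + 16*w/27 - 64*log(3*w + 4)/81 + C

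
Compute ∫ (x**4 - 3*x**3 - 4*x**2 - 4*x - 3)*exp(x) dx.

Use integration by parts with u = x**4 - 3*x**3 - 4*x**2 - 4*x - 3, dv = exp(x) dx, so v = exp(x).
Apply parts 4 times (tabular method): alternate signs, differentiate u down to 0, integrate dv up.

(x**4 - 7*x**3 + 17*x**2 - 38*x + 35)*exp(x) + C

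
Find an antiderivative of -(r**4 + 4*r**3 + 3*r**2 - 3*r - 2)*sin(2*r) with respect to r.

r**4*cos(2*r)/2 - r**3*sin(2*r) + 2*r**3*cos(2*r) - 3*r**2*sin(2*r) - 9*r*cos(2*r)/2 + 9*sin(2*r)/4 - cos(2*r) + C

Use integration by parts with u = r**4 + 4*r**3 + 3*r**2 - 3*r - 2, dv = -sin(2*r) dr, so v = cos(2*r)/2.
Apply parts 4 times (tabular method): alternate signs, differentiate u down to 0, integrate dv up.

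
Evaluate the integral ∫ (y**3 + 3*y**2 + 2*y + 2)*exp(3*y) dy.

Use integration by parts with u = y**3 + 3*y**2 + 2*y + 2, dv = exp(3*y) dy, so v = exp(3*y)/3.
Apply parts 3 times (tabular method): alternate signs, differentiate u down to 0, integrate dv up.

(9*y**3 + 18*y**2 + 6*y + 16)*exp(3*y)/27 + C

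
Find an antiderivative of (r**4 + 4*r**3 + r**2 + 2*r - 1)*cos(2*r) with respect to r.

Use integration by parts with u = r**4 + 4*r**3 + r**2 + 2*r - 1, dv = cos(2*r) dr, so v = sin(2*r)/2.
Apply parts 4 times (tabular method): alternate signs, differentiate u down to 0, integrate dv up.

r**4*sin(2*r)/2 + 2*r**3*sin(2*r) + r**3*cos(2*r) - r**2*sin(2*r) + 3*r**2*cos(2*r) - 2*r*sin(2*r) - r*cos(2*r) - cos(2*r) + C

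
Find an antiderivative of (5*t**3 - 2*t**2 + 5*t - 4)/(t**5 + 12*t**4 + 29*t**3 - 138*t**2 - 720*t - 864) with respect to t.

Factor the denominator: (t - 4)*(t + 3)**2*(t + 4)*(t + 6).
Partial-fraction decomposition: -593/(90*(t + 6)) + 47/(2*(t + 4)) - 7492/(441*(t + 3)) + 172/(21*(t + 3)**2) + 19/(245*(t - 4)).
Integrate each term; A/(t−a) gives A·log|t−a|; A/(t−a)² gives −A/(t−a).

19*log(t - 4)/245 - 7492*log(t + 3)/441 + 47*log(t + 4)/2 - 593*log(t + 6)/90 - 172/(21*t + 63) + C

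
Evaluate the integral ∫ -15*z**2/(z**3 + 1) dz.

Let u = z**3 + 1, so du = (3*z**2) dz.
Rewriting, the integral becomes -5·∫ 1/u du = -5·log(u).
Substituting back, u = z**3 + 1.

-5*log(z**3 + 1) + C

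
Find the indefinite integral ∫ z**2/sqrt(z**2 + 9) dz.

Substitute z = 3·tan(θ), so dz = 3·sec(θ)^2 dθ and the radical becomes sqrt(z**2 + 9) = 3·sec(θ) by the Pythagorean identity.
Integrate the resulting trig expression in θ, then back-substitute tan(θ) = z/3, sec(θ) = sqrt(z**2 + 9)/3 (absorbing any constant into C).

z*sqrt(z**2 + 9)/2 - 9*log(z + sqrt(z**2 + 9))/2 + C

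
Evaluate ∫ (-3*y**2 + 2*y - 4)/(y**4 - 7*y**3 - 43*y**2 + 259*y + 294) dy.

-1283*log(y - 7)/10816 - 9*log(y + 1)/320 + 124*log(y + 6)/845 + 137/(104*y - 728) + C

Factor the denominator: (y - 7)**2*(y + 1)*(y + 6).
Partial-fraction decomposition: 124/(845*(y + 6)) - 9/(320*(y + 1)) - 1283/(10816*(y - 7)) - 137/(104*(y - 7)**2).
Integrate each term; A/(y−a) gives A·log|y−a|; A/(y−a)² gives −A/(y−a).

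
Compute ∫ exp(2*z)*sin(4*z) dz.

Let I denote the integral. Integrate by parts with u = sin(4*z), dv = exp(2*z) dz, so v = exp(2*z)/2: I = exp(2*z)*sin(4*z)/2 − 2·∫ exp(2*z)*cos(4*z) dz.
Apply parts again with u = cos(4*z), dv = exp(2*z) dz: ∫ exp(2*z)*cos(4*z) dz = exp(2*z)*cos(4*z)/2 + 2·I. Substituting back brings back I: I = exp(2*z)*sin(4*z)/2 - exp(2*z)*cos(4*z) − 4·I.
Solving for I: (1 + 4)·I equals the remaining terms, so I = (1/5)·(exp(2*z)*sin(4*z)/2 - exp(2*z)*cos(4*z)).

exp(2*z)*sin(4*z)/10 - exp(2*z)*cos(4*z)/5 + C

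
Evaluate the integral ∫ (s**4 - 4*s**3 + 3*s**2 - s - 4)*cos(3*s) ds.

s**4*sin(3*s)/3 - 4*s**3*sin(3*s)/3 + 4*s**3*cos(3*s)/9 + 5*s**2*sin(3*s)/9 - 4*s**2*cos(3*s)/3 + 5*s*sin(3*s)/9 + 10*s*cos(3*s)/27 - 118*sin(3*s)/81 + 5*cos(3*s)/27 + C

Use integration by parts with u = s**4 - 4*s**3 + 3*s**2 - s - 4, dv = cos(3*s) ds, so v = sin(3*s)/3.
Apply parts 4 times (tabular method): alternate signs, differentiate u down to 0, integrate dv up.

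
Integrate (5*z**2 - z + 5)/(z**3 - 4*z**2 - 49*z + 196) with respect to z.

Factor the denominator: (z - 7)*(z - 4)*(z + 7).
Partial-fraction decomposition: 257/(154*(z + 7)) - 27/(11*(z - 4)) + 81/(14*(z - 7)).
Integrate each term: A/(z−a) contributes A·log|z−a|.

81*log(z - 7)/14 - 27*log(z - 4)/11 + 257*log(z + 7)/154 + C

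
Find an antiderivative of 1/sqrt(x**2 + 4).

Substitute x = 2·tan(θ), so dx = 2·sec(θ)^2 dθ and the radical becomes sqrt(x**2 + 4) = 2·sec(θ) by the Pythagorean identity.
Integrate the resulting trig expression in θ, then back-substitute tan(θ) = x/2, sec(θ) = sqrt(x**2 + 4)/2 (absorbing any constant into C).

log(x + sqrt(x**2 + 4)) + C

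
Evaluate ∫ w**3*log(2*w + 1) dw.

w**4*log(2*w + 1)/4 - w**4/16 + w**3/24 - w**2/32 + w/32 - log(2*w + 1)/64 + C

Use integration by parts with u = log(2*w + 1), dv = w**3 dw.
Then du = 2/(2*w + 1) dw and v = w**4/4.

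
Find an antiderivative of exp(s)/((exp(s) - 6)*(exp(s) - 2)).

Let u = e^s, du = e^s ds.
The integral becomes ∫ du/((u-2)(u-6)); decompose into partial fractions.

log(exp(s) - 6)/4 - log(exp(s) - 2)/4 + C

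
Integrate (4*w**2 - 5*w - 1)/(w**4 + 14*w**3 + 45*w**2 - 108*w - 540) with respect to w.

Factor the denominator: (w - 3)*(w + 5)*(w + 6)**2.
Partial-fraction decomposition: 1253/(81*(w + 6)) + 173/(9*(w + 6)**2) - 31/(2*(w + 5)) + 5/(162*(w - 3)).
Integrate each term; A/(w−a) gives A·log|w−a|; A/(w−a)² gives −A/(w−a).

5*log(w - 3)/162 - 31*log(w + 5)/2 + 1253*log(w + 6)/81 - 173/(9*w + 54) + C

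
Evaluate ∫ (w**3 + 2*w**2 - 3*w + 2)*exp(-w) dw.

Use integration by parts with u = w**3 + 2*w**2 - 3*w + 2, dv = exp(-w) dw, so v = -exp(-w).
Apply parts 3 times (tabular method): alternate signs, differentiate u down to 0, integrate dv up.

(-w**3 - 5*w**2 - 7*w - 9)*exp(-w) + C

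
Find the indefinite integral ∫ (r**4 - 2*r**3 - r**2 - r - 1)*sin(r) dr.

-r**4*cos(r) + 4*r**3*sin(r) + 2*r**3*cos(r) - 6*r**2*sin(r) + 13*r**2*cos(r) - 26*r*sin(r) - 11*r*cos(r) + 11*sin(r) - 25*cos(r) + C

Use integration by parts with u = r**4 - 2*r**3 - r**2 - r - 1, dv = sin(r) dr, so v = -cos(r).
Apply parts 4 times (tabular method): alternate signs, differentiate u down to 0, integrate dv up.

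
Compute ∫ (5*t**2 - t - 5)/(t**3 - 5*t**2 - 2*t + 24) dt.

Factor the denominator: (t - 4)*(t - 3)*(t + 2).
Partial-fraction decomposition: 17/(30*(t + 2)) - 37/(5*(t - 3)) + 71/(6*(t - 4)).
Integrate each term: A/(t−a) contributes A·log|t−a|.

71*log(t - 4)/6 - 37*log(t - 3)/5 + 17*log(t + 2)/30 + C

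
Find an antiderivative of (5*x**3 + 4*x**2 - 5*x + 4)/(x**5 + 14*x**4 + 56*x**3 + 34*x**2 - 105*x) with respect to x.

Factor the denominator: x*(x - 1)*(x + 3)*(x + 5)*(x + 7).
Partial-fraction decomposition: -185/(56*(x + 7)) + 62/(15*(x + 5)) - 5/(6*(x + 3)) + 1/(24*(x - 1)) - 4/(105*x).
Integrate each term: A/(x−a) contributes A·log|x−a|.

-4*log(x)/105 + log(x - 1)/24 - 5*log(x + 3)/6 + 62*log(x + 5)/15 - 185*log(x + 7)/56 + C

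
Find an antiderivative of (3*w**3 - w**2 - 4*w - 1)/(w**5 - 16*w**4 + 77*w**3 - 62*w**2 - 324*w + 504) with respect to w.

317*log(w - 7)/60 - 587*log(w - 6)/96 + 59*log(w - 3)/60 - 11*log(w - 2)/80 - 7*log(w + 2)/480 + C

Factor the denominator: (w - 7)*(w - 6)*(w - 3)*(w - 2)*(w + 2).
Partial-fraction decomposition: -7/(480*(w + 2)) - 11/(80*(w - 2)) + 59/(60*(w - 3)) - 587/(96*(w - 6)) + 317/(60*(w - 7)).
Integrate each term: A/(w−a) contributes A·log|w−a|.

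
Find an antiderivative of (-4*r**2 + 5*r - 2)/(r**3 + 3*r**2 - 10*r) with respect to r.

Factor the denominator: r*(r - 2)*(r + 5).
Partial-fraction decomposition: -127/(35*(r + 5)) - 4/(7*(r - 2)) + 1/(5*r).
Integrate each term: A/(r−a) contributes A·log|r−a|.

log(r)/5 - 4*log(r - 2)/7 - 127*log(r + 5)/35 + C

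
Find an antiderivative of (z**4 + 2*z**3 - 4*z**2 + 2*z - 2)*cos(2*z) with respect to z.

Use integration by parts with u = z**4 + 2*z**3 - 4*z**2 + 2*z - 2, dv = cos(2*z) dz, so v = sin(2*z)/2.
Apply parts 4 times (tabular method): alternate signs, differentiate u down to 0, integrate dv up.

z**4*sin(2*z)/2 + z**3*sin(2*z) + z**3*cos(2*z) - 7*z**2*sin(2*z)/2 + 3*z**2*cos(2*z)/2 - z*sin(2*z)/2 - 7*z*cos(2*z)/2 + 3*sin(2*z)/4 - cos(2*z)/4 + C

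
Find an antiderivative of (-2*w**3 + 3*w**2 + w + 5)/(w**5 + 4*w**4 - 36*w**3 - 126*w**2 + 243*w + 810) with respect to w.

-15*log(w - 5)/128 + 19*log(w - 3)/648 - 1787*log(w + 3)/3456 + 49*log(w + 6)/81 - 83/(144*w + 432) + C

Factor the denominator: (w - 5)*(w - 3)*(w + 3)**2*(w + 6).
Partial-fraction decomposition: 49/(81*(w + 6)) - 1787/(3456*(w + 3)) + 83/(144*(w + 3)**2) + 19/(648*(w - 3)) - 15/(128*(w - 5)).
Integrate each term; A/(w−a) gives A·log|w−a|; A/(w−a)² gives −A/(w−a).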